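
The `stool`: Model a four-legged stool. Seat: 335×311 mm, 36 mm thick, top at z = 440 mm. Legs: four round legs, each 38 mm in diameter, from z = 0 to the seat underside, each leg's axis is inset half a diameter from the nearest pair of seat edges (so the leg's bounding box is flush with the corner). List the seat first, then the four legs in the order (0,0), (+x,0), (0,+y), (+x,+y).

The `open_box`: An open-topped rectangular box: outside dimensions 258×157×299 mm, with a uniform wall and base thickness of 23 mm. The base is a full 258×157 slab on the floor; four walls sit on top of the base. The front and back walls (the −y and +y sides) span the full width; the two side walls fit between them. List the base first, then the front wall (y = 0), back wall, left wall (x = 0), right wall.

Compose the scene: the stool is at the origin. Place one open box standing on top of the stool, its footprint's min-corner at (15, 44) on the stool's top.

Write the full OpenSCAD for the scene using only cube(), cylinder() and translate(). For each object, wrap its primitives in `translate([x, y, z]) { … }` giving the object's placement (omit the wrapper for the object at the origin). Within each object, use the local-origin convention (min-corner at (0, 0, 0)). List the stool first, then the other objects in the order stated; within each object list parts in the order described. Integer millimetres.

translate([0, 0, 404]) cube([335, 311, 36]);
translate([19, 19, 0]) cylinder(h = 404, r = 19);
translate([316, 19, 0]) cylinder(h = 404, r = 19);
translate([19, 292, 0]) cylinder(h = 404, r = 19);
translate([316, 292, 0]) cylinder(h = 404, r = 19);
translate([15, 44, 440]) {
  cube([258, 157, 23]);
  translate([0, 0, 23]) cube([258, 23, 276]);
  translate([0, 134, 23]) cube([258, 23, 276]);
  translate([0, 23, 23]) cube([23, 111, 276]);
  translate([235, 23, 23]) cube([23, 111, 276]);
}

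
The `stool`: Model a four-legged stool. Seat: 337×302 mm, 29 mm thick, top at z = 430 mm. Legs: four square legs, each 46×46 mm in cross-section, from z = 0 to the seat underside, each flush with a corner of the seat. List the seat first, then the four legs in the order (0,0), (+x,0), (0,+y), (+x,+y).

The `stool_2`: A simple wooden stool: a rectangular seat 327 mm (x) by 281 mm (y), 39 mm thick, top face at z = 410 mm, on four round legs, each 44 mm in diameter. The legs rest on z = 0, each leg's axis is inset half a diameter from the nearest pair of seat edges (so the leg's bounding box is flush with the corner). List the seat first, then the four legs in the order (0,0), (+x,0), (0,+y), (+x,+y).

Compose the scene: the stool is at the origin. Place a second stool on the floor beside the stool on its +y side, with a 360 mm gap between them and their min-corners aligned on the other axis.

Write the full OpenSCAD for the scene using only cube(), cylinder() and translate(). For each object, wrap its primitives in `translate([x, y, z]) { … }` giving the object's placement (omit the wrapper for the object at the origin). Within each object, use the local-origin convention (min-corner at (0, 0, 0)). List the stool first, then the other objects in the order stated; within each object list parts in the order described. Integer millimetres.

translate([0, 0, 401]) cube([337, 302, 29]);
cube([46, 46, 401]);
translate([291, 0, 0]) cube([46, 46, 401]);
translate([0, 256, 0]) cube([46, 46, 401]);
translate([291, 256, 0]) cube([46, 46, 401]);
translate([0, 662, 0]) {
  translate([0, 0, 371]) cube([327, 281, 39]);
  translate([22, 22, 0]) cylinder(h = 371, r = 22);
  translate([305, 22, 0]) cylinder(h = 371, r = 22);
  translate([22, 259, 0]) cylinder(h = 371, r = 22);
  translate([305, 259, 0]) cylinder(h = 371, r = 22);
}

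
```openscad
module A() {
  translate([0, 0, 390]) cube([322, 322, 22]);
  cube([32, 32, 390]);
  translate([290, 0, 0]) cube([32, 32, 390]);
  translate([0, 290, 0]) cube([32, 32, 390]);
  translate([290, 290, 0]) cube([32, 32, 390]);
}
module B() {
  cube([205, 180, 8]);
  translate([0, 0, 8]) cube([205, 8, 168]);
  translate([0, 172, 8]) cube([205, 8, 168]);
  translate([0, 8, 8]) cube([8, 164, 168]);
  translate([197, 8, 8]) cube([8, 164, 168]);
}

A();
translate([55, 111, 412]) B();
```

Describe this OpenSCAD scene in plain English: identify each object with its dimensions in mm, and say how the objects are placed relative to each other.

A is a simple wooden stool: a rectangular seat 322 mm (x) by 322 mm (y), 22 mm thick, top face at z = 412 mm, on four square legs, each 32×32 mm in cross-section. The legs rest on z = 0, each flush with a corner of the seat.

B is an open storage box with external size 205×180×176 mm and wall thickness 8 mm (the base is also 8 mm thick). The base covers the whole footprint; the four walls stand on the base, with the y-facing walls full-width and the x-facing walls fitting between their inner faces.

The open box is on top of the stool.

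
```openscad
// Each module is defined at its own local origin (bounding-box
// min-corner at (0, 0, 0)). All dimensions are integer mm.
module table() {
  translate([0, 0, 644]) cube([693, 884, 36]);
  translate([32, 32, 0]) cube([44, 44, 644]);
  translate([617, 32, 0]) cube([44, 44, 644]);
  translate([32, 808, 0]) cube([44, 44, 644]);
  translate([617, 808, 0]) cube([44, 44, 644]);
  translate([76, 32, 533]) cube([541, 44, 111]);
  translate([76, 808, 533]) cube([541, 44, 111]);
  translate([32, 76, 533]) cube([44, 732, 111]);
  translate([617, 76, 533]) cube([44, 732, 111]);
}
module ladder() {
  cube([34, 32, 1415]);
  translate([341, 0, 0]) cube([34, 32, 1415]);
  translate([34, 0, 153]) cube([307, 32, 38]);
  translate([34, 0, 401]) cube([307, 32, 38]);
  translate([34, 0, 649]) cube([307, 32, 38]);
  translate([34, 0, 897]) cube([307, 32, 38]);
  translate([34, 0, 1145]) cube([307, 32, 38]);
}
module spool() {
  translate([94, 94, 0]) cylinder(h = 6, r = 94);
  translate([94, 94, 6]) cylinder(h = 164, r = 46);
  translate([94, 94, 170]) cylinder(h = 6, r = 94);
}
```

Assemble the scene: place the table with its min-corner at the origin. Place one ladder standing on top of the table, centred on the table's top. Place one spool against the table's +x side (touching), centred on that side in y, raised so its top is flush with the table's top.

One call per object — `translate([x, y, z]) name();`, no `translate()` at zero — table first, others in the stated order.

table();
translate([159, 426, 680]) ladder();
translate([693, 348, 504]) spool();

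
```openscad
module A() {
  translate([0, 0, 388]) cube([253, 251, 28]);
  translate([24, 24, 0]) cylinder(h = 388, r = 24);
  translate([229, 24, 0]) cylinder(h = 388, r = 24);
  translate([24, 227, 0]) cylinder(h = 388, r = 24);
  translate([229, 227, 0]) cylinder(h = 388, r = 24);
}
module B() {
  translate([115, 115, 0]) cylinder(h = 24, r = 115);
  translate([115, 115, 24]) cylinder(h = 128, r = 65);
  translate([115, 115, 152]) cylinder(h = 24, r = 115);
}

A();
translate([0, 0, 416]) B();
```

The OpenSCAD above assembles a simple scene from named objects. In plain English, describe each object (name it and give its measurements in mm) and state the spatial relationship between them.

A is a four-legged stool. The seat is a 253×251×28 mm slab whose top surface is at z = 416 mm; four round legs, each 48 mm in diameter, run from the floor (z = 0) to the underside of the seat, each leg's axis is inset half a diameter from the nearest pair of seat edges (so the leg's bounding box is flush with the corner).

B is a spool: two coaxial disc flanges of radius 115 mm and thickness 24 mm, joined by a core cylinder of radius 65 mm and height 128 mm. The lower flange rests on z = 0 and the three cylinders share a vertical axis.

The spool is on top of the stool.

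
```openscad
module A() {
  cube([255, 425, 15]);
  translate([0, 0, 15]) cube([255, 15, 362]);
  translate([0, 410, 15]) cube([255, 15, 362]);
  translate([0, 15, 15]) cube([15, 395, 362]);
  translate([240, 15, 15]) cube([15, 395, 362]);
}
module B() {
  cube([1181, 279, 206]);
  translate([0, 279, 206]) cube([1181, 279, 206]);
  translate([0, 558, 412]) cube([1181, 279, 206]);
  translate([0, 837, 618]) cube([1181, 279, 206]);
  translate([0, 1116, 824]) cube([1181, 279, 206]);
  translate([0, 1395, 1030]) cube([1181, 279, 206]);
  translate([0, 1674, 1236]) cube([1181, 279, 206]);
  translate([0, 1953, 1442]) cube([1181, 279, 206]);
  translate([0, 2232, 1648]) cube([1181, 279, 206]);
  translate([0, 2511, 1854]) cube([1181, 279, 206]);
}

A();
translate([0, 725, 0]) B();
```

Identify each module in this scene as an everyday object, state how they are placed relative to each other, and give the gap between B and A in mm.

A is an open box. B is a staircase. The staircase is on the floor beside the open box on its +y side. The gap between the staircase and the open box is 300 mm.

The staircase's nearest face is 300 mm from the open box's +y face.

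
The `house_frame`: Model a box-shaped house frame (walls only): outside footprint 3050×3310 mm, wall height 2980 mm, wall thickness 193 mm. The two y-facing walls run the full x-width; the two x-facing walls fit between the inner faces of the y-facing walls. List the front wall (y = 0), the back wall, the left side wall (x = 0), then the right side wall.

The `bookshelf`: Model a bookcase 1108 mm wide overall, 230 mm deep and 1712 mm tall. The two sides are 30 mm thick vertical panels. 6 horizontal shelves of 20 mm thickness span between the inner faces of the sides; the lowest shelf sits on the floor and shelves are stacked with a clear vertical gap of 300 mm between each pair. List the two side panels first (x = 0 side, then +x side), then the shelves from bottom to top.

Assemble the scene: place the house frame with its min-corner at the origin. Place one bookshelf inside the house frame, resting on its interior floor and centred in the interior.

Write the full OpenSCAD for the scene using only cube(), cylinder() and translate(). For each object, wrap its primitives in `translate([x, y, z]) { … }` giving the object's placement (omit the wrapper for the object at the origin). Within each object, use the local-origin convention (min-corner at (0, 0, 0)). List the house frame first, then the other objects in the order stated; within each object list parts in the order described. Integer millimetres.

cube([3050, 193, 2980]);
translate([0, 3117, 0]) cube([3050, 193, 2980]);
translate([0, 193, 0]) cube([193, 2924, 2980]);
translate([2857, 193, 0]) cube([193, 2924, 2980]);
translate([971, 1540, 0]) {
  cube([30, 230, 1712]);
  translate([1078, 0, 0]) cube([30, 230, 1712]);
  translate([30, 0, 0]) cube([1048, 230, 20]);
  translate([30, 0, 320]) cube([1048, 230, 20]);
  translate([30, 0, 640]) cube([1048, 230, 20]);
  translate([30, 0, 960]) cube([1048, 230, 20]);
  translate([30, 0, 1280]) cube([1048, 230, 20]);
  translate([30, 0, 1600]) cube([1048, 230, 20]);
}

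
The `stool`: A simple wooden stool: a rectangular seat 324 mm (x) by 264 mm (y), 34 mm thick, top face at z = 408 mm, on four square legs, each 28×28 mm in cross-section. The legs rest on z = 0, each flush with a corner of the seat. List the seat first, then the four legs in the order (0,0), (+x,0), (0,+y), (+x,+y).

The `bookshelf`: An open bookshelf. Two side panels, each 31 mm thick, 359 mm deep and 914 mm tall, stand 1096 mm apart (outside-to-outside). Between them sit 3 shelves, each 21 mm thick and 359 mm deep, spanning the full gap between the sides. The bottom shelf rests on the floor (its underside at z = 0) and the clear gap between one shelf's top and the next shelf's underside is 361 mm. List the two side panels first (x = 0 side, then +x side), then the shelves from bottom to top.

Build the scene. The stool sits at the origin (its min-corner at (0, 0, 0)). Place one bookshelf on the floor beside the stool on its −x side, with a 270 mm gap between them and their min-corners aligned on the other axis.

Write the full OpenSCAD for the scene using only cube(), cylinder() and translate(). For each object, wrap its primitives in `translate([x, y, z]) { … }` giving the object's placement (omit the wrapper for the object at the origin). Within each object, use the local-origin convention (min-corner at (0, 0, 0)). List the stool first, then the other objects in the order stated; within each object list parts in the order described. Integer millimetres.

translate([0, 0, 374]) cube([324, 264, 34]);
cube([28, 28, 374]);
translate([296, 0, 0]) cube([28, 28, 374]);
translate([0, 236, 0]) cube([28, 28, 374]);
translate([296, 236, 0]) cube([28, 28, 374]);
translate([-1366, 0, 0]) {
  cube([31, 359, 914]);
  translate([1065, 0, 0]) cube([31, 359, 914]);
  translate([31, 0, 0]) cube([1034, 359, 21]);
  translate([31, 0, 382]) cube([1034, 359, 21]);
  translate([31, 0, 764]) cube([1034, 359, 21]);
}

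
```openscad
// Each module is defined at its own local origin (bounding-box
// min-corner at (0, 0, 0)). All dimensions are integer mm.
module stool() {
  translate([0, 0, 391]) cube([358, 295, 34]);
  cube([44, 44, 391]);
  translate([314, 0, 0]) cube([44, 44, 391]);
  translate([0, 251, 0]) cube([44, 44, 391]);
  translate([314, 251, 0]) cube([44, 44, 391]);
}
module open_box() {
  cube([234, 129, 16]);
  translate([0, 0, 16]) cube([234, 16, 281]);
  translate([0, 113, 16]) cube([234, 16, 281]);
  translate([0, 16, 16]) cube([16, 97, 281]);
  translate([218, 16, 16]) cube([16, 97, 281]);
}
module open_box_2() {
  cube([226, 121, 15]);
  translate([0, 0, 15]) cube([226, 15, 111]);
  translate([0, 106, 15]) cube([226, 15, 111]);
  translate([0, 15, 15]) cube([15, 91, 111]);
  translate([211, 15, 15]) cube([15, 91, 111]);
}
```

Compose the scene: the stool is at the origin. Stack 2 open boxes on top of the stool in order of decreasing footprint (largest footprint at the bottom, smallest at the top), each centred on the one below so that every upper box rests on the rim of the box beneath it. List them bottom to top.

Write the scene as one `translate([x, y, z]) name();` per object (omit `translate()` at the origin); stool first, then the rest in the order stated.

stool();
translate([62, 83, 425]) open_box();
translate([66, 87, 722]) open_box_2();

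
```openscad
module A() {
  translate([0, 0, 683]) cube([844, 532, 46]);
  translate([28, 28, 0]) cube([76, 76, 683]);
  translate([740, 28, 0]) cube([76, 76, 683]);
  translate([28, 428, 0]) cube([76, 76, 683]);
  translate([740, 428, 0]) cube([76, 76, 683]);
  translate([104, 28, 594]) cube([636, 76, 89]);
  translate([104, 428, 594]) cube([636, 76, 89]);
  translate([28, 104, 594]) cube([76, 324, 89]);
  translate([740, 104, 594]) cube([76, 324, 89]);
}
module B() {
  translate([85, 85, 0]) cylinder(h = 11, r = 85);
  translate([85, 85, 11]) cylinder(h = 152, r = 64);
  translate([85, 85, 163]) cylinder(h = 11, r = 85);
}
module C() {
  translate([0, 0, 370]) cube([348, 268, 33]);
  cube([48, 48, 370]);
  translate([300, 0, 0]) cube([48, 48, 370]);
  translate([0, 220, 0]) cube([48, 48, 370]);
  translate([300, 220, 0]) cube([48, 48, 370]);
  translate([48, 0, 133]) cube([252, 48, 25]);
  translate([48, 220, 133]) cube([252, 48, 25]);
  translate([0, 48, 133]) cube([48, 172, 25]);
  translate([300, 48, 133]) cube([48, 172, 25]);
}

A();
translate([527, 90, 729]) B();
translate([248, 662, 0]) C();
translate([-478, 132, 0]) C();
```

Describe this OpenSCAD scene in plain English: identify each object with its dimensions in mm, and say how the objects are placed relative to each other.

A is a table: top 844 mm (x) × 532 mm (y), 46 mm thick, upper face at z = 729 mm, on four 76×76 mm square legs, each inset 28 mm from the nearest pair of top edges, running from z = 0 to the bottom of the top. Four apron rails, 76 mm thick and 89 mm tall, run between adjacent legs with their top edges flush with the underside of the top and their outer faces flush with the legs' outer faces.

B is a spool: two coaxial disc flanges of radius 85 mm and thickness 11 mm, joined by a core cylinder of radius 64 mm and height 152 mm. The lower flange rests on z = 0 and the three cylinders share a vertical axis.

C is a four-legged stool. The seat is 348×268 mm, 33 mm thick, top at z = 403 mm. It stands on four square legs, each 48×48 mm in cross-section, from z = 0 to the seat underside, each flush with a corner of the seat. Four stretchers, 48 mm wide and 25 mm tall, connect adjacent legs with their undersides at z = 133 mm, each running between the inner faces of the legs it joins and aligned with the legs' outer faces on the other axis.

The spool is on top of the table. Two stools sit around the table at the +y, −x sides.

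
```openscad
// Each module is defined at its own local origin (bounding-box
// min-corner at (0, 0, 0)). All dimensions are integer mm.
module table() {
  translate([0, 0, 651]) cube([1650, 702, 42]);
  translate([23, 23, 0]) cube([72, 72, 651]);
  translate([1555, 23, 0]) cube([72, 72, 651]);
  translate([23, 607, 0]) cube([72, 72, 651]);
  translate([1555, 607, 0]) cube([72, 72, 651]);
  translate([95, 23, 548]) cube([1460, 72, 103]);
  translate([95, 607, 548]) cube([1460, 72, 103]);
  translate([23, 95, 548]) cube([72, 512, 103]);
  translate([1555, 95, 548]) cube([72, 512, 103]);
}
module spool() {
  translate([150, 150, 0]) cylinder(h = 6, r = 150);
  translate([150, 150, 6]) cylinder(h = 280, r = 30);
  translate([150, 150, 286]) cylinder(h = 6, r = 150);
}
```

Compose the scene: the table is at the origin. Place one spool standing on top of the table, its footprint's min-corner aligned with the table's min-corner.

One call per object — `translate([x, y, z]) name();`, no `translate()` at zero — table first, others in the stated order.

table();
translate([0, 0, 693]) spool();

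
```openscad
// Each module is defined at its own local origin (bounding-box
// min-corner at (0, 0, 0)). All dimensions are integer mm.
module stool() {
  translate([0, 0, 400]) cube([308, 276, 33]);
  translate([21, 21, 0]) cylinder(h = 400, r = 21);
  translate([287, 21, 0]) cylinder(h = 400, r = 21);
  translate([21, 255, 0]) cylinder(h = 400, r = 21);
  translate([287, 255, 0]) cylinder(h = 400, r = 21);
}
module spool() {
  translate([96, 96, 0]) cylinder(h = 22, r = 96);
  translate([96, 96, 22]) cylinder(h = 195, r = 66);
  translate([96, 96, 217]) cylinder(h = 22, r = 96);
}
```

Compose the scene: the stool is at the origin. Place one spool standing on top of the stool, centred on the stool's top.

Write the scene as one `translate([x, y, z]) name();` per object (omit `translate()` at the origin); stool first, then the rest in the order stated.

stool();
translate([58, 42, 433]) spool();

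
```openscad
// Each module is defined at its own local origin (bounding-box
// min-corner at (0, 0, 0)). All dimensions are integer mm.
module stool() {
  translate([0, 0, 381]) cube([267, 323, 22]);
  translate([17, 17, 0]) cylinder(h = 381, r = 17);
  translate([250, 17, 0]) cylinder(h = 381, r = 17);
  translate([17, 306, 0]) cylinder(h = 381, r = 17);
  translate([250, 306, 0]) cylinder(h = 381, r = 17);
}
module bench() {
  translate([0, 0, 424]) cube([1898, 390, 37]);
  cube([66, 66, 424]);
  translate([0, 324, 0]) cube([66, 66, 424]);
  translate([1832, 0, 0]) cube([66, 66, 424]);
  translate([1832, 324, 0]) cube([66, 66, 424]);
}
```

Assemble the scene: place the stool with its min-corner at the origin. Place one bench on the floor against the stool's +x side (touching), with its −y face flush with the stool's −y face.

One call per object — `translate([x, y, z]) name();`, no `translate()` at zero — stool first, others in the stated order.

stool();
translate([267, 0, 0]) bench();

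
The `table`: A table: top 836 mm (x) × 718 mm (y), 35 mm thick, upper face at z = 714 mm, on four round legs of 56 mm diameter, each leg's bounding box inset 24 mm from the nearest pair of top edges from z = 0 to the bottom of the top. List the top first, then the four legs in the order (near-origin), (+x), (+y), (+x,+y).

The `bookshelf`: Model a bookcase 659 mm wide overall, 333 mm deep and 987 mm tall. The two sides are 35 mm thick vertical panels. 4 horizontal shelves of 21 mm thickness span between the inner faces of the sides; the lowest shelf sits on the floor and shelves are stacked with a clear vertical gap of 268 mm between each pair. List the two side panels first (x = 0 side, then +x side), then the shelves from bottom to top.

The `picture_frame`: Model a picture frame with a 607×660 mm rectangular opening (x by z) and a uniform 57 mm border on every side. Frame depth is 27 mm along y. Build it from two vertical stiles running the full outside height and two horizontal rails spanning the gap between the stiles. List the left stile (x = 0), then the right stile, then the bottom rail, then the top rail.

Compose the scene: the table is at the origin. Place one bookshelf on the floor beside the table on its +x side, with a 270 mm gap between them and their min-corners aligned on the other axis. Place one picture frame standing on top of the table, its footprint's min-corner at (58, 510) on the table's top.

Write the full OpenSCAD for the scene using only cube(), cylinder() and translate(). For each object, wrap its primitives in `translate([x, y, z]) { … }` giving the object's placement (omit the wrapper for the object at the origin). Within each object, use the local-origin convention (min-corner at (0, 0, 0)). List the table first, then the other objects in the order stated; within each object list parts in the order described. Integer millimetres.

translate([0, 0, 679]) cube([836, 718, 35]);
translate([52, 52, 0]) cylinder(h = 679, r = 28);
translate([784, 52, 0]) cylinder(h = 679, r = 28);
translate([52, 666, 0]) cylinder(h = 679, r = 28);
translate([784, 666, 0]) cylinder(h = 679, r = 28);
translate([1106, 0, 0]) {
  cube([35, 333, 987]);
  translate([624, 0, 0]) cube([35, 333, 987]);
  translate([35, 0, 0]) cube([589, 333, 21]);
  translate([35, 0, 289]) cube([589, 333, 21]);
  translate([35, 0, 578]) cube([589, 333, 21]);
  translate([35, 0, 867]) cube([589, 333, 21]);
}
translate([58, 510, 714]) {
  cube([57, 27, 774]);
  translate([664, 0, 0]) cube([57, 27, 774]);
  translate([57, 0, 0]) cube([607, 27, 57]);
  translate([57, 0, 717]) cube([607, 27, 57]);
}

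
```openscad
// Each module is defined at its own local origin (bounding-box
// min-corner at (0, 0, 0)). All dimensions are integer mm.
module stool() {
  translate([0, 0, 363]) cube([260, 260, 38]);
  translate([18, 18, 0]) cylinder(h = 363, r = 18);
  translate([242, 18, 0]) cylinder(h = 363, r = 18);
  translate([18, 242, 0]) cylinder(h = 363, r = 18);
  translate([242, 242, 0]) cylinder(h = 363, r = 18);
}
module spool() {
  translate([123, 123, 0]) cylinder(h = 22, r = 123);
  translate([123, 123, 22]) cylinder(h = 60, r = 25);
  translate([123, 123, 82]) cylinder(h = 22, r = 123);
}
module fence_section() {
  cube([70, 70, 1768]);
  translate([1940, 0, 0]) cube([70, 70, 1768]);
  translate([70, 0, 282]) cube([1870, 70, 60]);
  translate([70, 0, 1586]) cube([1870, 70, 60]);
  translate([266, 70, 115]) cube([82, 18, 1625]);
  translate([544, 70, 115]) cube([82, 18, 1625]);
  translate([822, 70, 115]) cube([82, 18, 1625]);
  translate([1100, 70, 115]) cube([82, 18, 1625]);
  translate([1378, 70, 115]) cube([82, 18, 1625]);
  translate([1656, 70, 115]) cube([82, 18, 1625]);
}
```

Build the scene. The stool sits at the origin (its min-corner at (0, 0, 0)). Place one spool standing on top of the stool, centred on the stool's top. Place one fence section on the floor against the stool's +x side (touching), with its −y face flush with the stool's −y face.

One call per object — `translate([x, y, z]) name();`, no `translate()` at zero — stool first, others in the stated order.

stool();
translate([7, 7, 401]) spool();
translate([260, 0, 0]) fence_section();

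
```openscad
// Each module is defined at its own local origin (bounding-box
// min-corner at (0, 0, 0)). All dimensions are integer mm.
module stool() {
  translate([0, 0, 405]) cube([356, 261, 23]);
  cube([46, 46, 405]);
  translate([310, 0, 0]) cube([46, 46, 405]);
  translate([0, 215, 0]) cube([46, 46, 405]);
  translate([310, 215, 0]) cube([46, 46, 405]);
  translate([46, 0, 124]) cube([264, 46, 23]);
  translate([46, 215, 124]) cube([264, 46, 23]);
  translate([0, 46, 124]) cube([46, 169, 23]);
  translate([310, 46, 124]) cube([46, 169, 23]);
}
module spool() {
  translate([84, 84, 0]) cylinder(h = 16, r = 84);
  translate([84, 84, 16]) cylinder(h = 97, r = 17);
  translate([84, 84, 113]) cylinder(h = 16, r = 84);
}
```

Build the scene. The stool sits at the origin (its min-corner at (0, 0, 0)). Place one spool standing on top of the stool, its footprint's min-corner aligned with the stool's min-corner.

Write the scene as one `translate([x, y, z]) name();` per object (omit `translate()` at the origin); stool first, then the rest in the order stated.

stool();
translate([0, 0, 428]) spool();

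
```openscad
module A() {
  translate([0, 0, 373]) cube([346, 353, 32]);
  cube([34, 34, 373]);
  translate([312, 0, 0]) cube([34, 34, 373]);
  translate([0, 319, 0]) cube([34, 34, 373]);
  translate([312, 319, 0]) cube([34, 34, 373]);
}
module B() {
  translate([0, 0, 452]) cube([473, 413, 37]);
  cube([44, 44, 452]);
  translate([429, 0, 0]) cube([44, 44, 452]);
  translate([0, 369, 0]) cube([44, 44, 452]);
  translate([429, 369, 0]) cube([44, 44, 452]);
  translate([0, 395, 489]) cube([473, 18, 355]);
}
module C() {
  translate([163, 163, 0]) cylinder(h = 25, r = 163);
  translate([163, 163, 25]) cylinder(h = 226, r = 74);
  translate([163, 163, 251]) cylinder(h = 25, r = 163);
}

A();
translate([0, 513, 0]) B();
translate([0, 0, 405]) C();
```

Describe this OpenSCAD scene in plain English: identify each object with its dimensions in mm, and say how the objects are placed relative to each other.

A is a four-legged stool. The seat is a 346×353×32 mm slab whose top surface is at z = 405 mm; four square legs, each 34×34 mm in cross-section, run from the floor (z = 0) to the underside of the seat, each flush with a corner of the seat.

B is a chair. The seat is a 473×413×37 mm slab with its top at z = 489 mm, on four 44×44 mm corner legs (flush with the seat edges, standing on z = 0). A flat backrest 18 mm thick, 355 mm tall, spans the full seat width and rises from the seat top along its +y edge, rear face flush with the rear of the seat.

C is a spool: two coaxial disc flanges of radius 163 mm and thickness 25 mm, joined by a core cylinder of radius 74 mm and height 226 mm. The lower flange rests on z = 0 and the three cylinders share a vertical axis.

The chair is on the floor beside the stool on its +y side. The spool is on top of the stool.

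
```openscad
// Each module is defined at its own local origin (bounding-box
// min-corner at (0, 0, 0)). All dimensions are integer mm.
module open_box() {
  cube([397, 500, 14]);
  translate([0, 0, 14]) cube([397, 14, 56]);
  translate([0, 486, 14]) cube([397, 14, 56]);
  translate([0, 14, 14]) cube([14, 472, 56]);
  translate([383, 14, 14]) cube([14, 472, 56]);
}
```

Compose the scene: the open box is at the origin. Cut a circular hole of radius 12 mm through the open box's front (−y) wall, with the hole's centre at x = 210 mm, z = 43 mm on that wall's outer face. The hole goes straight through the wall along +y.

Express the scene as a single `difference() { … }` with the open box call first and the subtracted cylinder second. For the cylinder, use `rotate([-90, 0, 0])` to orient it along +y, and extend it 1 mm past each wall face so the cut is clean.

difference() {
  open_box();
  translate([210, -1, 43]) rotate([-90, 0, 0]) cylinder(h = 16, r = 12);
}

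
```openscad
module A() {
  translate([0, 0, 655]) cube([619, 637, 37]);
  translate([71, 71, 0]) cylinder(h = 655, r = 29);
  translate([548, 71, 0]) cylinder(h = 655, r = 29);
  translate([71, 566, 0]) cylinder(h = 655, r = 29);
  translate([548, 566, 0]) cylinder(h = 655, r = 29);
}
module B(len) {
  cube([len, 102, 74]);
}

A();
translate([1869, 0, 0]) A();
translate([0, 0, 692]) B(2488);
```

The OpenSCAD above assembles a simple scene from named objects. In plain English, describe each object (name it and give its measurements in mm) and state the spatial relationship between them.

A is a rectangular dining table. The top is 619×637×37 mm with its upper surface at z = 692 mm. It stands on four round legs of 58 mm diameter, each leg's bounding box inset 42 mm from the nearest pair of top edges, running from the floor to the underside of the top.

B is a rectangular beam 2488 mm long (x), 102 mm deep (y), 74 mm thick (z).

The beam spans the tops of two tables placed 1250 mm apart, resting at z = 692 mm.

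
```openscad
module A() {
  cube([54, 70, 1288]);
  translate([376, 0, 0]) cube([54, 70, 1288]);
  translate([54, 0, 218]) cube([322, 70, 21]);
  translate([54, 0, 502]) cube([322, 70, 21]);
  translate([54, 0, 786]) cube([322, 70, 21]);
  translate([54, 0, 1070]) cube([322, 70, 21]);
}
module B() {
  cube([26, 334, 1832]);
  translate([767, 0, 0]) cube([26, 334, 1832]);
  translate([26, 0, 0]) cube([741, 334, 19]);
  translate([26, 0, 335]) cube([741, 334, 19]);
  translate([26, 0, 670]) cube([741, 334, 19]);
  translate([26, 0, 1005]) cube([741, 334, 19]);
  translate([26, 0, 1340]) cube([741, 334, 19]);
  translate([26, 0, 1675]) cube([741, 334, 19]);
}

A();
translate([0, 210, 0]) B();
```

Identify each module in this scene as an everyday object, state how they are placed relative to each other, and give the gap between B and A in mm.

A is a ladder. B is a bookshelf. The bookshelf is on the floor beside the ladder on its +y side. The gap between the bookshelf and the ladder is 140 mm.

The bookshelf's nearest face is 140 mm from the ladder's +y face.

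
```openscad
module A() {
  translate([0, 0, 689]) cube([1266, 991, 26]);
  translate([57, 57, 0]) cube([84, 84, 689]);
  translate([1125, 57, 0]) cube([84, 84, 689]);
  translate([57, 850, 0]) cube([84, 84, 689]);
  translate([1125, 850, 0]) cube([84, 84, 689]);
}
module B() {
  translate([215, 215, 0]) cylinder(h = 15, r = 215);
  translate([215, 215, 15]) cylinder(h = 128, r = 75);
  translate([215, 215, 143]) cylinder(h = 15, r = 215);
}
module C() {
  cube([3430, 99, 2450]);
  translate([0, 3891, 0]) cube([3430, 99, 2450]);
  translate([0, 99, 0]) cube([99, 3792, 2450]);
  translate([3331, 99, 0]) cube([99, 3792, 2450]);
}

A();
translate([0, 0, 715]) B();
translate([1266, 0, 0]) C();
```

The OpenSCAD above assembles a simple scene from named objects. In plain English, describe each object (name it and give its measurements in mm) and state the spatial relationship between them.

A is a rectangular dining table. The top is 1266×991×26 mm with its upper surface at z = 715 mm. It stands on four 84×84 mm square legs, each inset 57 mm from the nearest pair of top edges, running from the floor to the underside of the top.

B is a spool: two coaxial disc flanges of radius 215 mm and thickness 15 mm, joined by a core cylinder of radius 75 mm and height 128 mm. The lower flange rests on z = 0 and the three cylinders share a vertical axis.

C is a box-shaped house frame (walls only): outside footprint 3430×3990 mm, wall height 2450 mm, wall thickness 99 mm. The two y-facing walls run the full x-width; the two x-facing walls fit between the inner faces of the y-facing walls.

The spool is on top of the table. The house frame is against the table's +x side, with their −y faces flush.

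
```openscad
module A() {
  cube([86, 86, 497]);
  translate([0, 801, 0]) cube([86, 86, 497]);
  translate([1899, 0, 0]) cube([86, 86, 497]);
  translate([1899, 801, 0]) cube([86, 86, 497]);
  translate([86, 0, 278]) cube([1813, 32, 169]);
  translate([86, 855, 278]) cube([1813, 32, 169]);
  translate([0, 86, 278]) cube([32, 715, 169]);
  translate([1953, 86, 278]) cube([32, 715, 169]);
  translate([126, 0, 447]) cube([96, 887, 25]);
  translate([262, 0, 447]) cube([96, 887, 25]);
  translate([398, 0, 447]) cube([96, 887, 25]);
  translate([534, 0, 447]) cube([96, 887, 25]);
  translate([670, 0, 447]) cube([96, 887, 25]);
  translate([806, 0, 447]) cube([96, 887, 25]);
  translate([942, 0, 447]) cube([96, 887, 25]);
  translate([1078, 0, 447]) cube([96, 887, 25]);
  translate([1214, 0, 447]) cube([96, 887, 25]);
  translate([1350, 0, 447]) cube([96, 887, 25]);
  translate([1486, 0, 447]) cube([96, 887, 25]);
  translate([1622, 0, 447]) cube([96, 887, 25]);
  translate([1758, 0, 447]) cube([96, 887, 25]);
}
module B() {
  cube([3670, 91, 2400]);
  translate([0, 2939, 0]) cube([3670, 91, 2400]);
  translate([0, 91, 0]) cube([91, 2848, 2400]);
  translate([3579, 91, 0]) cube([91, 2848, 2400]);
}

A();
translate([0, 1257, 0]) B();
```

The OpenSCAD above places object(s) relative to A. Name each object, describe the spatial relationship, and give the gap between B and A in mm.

The house frame's nearest face is 370 mm from the bed frame's +y face.

A is a bed frame. B is a house frame. The house frame is on the floor beside the bed frame on its +y side. The gap between the house frame and the bed frame is 370 mm.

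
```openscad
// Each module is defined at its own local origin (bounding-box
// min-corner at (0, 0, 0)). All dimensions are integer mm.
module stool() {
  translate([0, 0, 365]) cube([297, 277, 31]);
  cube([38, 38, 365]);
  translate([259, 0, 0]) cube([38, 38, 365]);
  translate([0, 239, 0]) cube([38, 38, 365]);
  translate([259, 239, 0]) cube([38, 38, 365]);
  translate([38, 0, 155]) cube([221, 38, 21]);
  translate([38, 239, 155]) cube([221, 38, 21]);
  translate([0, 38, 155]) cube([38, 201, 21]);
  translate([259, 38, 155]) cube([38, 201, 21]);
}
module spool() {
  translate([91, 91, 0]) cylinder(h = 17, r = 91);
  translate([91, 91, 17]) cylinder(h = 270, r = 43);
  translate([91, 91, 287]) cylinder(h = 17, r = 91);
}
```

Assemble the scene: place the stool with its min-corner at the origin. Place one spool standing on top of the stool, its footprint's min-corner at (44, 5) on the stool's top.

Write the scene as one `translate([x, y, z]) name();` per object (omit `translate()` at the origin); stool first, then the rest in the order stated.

stool();
translate([44, 5, 396]) spool();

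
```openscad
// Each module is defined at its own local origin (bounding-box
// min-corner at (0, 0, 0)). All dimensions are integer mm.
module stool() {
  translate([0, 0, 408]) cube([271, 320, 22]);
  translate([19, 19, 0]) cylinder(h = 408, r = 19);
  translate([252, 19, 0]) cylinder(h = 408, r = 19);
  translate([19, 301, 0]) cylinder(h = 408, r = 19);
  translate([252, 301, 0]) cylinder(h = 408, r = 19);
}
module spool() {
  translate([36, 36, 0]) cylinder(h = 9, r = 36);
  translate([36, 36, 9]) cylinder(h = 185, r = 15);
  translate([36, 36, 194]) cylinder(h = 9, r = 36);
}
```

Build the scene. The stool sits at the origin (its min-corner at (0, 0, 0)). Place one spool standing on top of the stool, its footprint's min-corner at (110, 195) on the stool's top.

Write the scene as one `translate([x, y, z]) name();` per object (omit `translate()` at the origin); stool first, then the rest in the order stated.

stool();
translate([110, 195, 430]) spool();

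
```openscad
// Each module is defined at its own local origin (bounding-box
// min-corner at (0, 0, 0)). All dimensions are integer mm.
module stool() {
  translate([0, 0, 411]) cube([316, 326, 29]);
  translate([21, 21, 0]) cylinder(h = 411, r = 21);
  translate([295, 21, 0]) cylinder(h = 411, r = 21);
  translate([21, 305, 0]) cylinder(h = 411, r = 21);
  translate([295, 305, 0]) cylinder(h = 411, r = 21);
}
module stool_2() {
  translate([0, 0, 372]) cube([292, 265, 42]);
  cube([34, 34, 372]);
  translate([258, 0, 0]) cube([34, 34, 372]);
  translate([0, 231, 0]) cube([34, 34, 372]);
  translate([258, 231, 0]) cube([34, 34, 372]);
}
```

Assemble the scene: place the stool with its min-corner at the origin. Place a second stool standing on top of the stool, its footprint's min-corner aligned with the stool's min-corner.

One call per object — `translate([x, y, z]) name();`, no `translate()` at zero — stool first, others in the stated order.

stool();
translate([0, 0, 440]) stool_2();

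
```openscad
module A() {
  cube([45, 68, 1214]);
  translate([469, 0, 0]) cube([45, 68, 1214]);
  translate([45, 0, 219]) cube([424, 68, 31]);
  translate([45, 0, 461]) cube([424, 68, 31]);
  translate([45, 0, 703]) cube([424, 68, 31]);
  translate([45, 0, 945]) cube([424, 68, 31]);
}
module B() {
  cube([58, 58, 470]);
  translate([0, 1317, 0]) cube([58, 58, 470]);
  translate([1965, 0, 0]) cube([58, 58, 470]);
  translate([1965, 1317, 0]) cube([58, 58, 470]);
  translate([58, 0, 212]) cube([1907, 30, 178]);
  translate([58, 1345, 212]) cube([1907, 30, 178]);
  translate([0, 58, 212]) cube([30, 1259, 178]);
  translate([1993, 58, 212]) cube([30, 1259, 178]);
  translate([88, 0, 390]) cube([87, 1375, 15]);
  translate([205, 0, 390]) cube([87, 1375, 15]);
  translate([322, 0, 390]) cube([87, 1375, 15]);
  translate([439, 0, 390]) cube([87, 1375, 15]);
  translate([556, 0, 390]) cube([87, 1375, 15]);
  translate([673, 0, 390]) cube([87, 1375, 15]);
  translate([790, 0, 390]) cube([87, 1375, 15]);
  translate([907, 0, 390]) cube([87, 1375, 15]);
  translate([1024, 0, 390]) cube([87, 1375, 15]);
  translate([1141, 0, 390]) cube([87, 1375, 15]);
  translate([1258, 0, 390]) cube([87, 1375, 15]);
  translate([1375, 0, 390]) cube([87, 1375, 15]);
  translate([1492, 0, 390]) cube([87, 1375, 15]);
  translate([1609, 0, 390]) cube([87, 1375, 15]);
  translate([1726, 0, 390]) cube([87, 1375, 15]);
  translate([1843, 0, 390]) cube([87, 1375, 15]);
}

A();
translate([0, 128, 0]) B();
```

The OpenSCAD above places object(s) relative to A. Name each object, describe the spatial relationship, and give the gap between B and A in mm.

The bed frame's nearest face is 60 mm from the ladder's +y face.

A is a ladder. B is a bed frame. The bed frame is on the floor beside the ladder on its +y side. The gap between the bed frame and the ladder is 60 mm.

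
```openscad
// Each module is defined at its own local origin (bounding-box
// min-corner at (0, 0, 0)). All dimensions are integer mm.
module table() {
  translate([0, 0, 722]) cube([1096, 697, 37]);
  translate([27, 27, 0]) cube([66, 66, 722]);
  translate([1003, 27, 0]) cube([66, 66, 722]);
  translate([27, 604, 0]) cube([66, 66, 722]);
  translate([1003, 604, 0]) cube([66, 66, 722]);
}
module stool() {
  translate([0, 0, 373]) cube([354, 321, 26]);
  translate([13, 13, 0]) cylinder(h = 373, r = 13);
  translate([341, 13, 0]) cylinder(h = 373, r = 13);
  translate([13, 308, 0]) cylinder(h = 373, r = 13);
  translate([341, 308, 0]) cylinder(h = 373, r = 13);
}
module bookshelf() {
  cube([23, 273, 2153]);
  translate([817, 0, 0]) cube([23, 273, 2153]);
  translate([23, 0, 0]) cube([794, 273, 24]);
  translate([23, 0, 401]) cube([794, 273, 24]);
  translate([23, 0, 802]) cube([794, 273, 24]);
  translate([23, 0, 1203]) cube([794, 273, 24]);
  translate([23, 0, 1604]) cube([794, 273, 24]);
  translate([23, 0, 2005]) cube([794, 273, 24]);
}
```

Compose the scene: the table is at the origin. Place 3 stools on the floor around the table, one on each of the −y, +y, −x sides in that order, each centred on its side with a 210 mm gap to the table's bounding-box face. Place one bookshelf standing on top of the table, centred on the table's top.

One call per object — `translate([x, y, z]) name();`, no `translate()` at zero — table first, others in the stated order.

table();
translate([371, -531, 0]) stool();
translate([371, 907, 0]) stool();
translate([-564, 188, 0]) stool();
translate([128, 212, 759]) bookshelf();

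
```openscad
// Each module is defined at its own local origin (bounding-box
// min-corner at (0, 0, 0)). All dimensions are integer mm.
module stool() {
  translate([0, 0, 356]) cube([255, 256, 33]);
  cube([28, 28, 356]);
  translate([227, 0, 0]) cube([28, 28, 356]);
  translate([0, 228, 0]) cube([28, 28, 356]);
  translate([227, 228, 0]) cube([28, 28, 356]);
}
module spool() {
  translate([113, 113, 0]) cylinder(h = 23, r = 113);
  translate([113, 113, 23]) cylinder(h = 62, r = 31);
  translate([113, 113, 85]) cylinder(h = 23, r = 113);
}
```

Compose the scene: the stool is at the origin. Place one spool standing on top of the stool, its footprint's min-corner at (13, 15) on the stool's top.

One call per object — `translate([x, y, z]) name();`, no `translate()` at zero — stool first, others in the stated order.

stool();
translate([13, 15, 389]) spool();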